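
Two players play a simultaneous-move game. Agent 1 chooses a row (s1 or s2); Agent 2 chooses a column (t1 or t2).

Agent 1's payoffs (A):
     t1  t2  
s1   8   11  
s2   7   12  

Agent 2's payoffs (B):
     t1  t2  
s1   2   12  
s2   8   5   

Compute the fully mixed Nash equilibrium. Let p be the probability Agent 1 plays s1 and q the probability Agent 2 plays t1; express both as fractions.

Each player's mixing probability is pinned down by making the *other* player indifferent.
Agent 2 indifferent between t1 and t2: p·2 + (1−p)·8 = p·12 + (1−p)·5 ⟹ 8 + (-6)p = 5 + 7p ⟹ p = 3/13.
Agent 1 indifferent between s1 and s2: q·8 + (1−q)·11 = q·7 + (1−q)·12 ⟹ 11 + (-3)q = 12 + (-5)q ⟹ q = 1/2.

p = 3/13, q = 1/2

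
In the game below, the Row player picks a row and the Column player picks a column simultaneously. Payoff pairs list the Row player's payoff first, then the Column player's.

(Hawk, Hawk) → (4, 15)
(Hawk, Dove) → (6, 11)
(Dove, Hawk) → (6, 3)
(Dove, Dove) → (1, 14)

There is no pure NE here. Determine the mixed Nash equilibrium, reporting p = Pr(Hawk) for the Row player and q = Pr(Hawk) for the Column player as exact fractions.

p = 11/15, q = 5/7

Each player's mixing probability is pinned down by making the *other* player indifferent.
The Column player indifferent between Hawk and Dove: p·15 + (1−p)·3 = p·11 + (1−p)·14 ⟹ 3 + 12p = 14 + (-3)p ⟹ p = 11/15.
The Row player indifferent between Hawk and Dove: q·4 + (1−q)·6 = q·6 + (1−q)·1 ⟹ 6 + (-2)q = 1 + 5q ⟹ q = 5/7.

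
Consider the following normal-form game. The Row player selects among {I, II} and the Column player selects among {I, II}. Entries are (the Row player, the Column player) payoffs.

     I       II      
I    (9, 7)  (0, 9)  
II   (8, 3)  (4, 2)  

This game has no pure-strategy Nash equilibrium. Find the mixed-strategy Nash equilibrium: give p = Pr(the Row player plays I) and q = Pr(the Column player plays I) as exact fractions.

In a mixed NE each player is indifferent between their pure strategies, so the opponent's mix sets the indifference.
The Column player indifferent between I and II: p·7 + (1−p)·3 = p·9 + (1−p)·2 ⟹ 3 + 4p = 2 + 7p ⟹ p = 1/3.
The Row player indifferent between I and II: q·9 + (1−q)·0 = q·8 + (1−q)·4 ⟹ 0 + 9q = 4 + 4q ⟹ q = 4/5.

p = 1/3, q = 4/5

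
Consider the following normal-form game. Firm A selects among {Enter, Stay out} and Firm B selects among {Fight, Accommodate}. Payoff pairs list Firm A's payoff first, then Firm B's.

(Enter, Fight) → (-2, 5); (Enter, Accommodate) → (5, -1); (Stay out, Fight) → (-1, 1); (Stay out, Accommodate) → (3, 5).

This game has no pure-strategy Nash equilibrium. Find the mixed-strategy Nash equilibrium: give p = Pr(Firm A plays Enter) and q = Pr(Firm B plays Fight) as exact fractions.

p = 2/5, q = 2/3

In a mixed NE each player is indifferent between their pure strategies, so the opponent's mix sets the indifference.
Firm B indifferent between Fight and Accommodate: p·5 + (1−p)·1 = p·(-1) + (1−p)·5 ⟹ 1 + 4p = 5 + (-6)p ⟹ p = 2/5.
Firm A indifferent between Enter and Stay out: q·(-2) + (1−q)·5 = q·(-1) + (1−q)·3 ⟹ 5 + (-7)q = 3 + (-4)q ⟹ q = 2/3.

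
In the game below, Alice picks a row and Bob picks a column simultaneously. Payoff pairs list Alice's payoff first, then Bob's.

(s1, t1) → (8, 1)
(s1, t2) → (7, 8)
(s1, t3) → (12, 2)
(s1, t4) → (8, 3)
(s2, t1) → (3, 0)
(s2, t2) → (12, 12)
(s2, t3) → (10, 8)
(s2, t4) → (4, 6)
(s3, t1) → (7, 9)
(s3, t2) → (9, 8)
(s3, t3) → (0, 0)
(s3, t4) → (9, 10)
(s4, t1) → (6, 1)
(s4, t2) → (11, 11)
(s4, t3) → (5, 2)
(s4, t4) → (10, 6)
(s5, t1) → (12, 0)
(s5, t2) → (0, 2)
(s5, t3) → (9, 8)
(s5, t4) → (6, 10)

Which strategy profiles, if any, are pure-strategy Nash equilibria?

Find each player's best response to every opponent strategy; NE are the intersections.
Alice's best responses — vs t1: s5 (payoff 12); vs t2: s2 (payoff 12); vs t3: s1 (payoff 12); vs t4: s4 (payoff 10).
Bob's best responses — vs s1: t2 (payoff 8); vs s2: t2 (payoff 12); vs s3: t4 (payoff 10); vs s4: t2 (payoff 11); vs s5: t4 (payoff 10).
The only mutual best response is (s2, t2); neither player gains by switching there.

(s2, t2)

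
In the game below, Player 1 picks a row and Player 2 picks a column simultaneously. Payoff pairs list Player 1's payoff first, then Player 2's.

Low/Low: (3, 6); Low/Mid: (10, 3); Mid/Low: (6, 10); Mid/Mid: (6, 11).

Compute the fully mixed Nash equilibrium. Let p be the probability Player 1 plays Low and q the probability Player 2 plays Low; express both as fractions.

Each player's mixing probability is pinned down by making the *other* player indifferent.
Player 2 indifferent between Low and Mid: p·6 + (1−p)·10 = p·3 + (1−p)·11 ⟹ 10 + (-4)p = 11 + (-8)p ⟹ p = 1/4.
Player 1 indifferent between Low and Mid: q·3 + (1−q)·10 = q·6 + (1−q)·6 ⟹ 10 + (-7)q = 6 + 0q ⟹ q = 4/7.

p = 1/4, q = 4/7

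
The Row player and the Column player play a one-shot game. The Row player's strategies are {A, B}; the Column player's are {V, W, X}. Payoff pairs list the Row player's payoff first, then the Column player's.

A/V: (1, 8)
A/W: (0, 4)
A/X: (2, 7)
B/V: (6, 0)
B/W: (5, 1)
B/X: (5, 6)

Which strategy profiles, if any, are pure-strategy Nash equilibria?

(B, X)

A profile is a Nash equilibrium when each player is best-responding to the other.
The Row player's best responses — vs V: B (payoff 6); vs W: B (payoff 5); vs X: B (payoff 5).
The Column player's best responses — vs A: V (payoff 8); vs B: X (payoff 6).
The only mutual best response is (B, X); neither player gains by switching there.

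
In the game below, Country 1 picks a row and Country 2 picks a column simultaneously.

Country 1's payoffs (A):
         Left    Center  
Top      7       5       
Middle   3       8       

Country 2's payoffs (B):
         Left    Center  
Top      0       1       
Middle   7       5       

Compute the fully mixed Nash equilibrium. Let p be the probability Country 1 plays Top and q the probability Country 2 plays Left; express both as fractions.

Each player's mixing probability is pinned down by making the *other* player indifferent.
Country 2 indifferent between Left and Center: p·0 + (1−p)·7 = p·1 + (1−p)·5 ⟹ 7 + (-7)p = 5 + (-4)p ⟹ p = 2/3.
Country 1 indifferent between Top and Middle: q·7 + (1−q)·5 = q·3 + (1−q)·8 ⟹ 5 + 2q = 8 + (-5)q ⟹ q = 3/7.

p = 2/3, q = 3/7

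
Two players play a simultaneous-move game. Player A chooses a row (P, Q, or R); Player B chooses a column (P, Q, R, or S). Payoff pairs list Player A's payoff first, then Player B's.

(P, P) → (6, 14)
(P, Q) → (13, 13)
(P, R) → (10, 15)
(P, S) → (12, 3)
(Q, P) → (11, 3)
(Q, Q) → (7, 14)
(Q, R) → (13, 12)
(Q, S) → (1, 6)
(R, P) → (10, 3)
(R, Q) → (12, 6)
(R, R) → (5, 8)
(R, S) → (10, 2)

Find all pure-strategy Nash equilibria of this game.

None

A profile is a Nash equilibrium when each player is best-responding to the other.
Player A's best responses — vs P: Q (payoff 11); vs Q: P (payoff 13); vs R: Q (payoff 13); vs S: P (payoff 12).
Player B's best responses — vs P: R (payoff 15); vs Q: Q (payoff 14); vs R: R (payoff 8).
No cell has both players best-responding. For instance, Player A's best reply to S is P, but against P Player B prefers R over S.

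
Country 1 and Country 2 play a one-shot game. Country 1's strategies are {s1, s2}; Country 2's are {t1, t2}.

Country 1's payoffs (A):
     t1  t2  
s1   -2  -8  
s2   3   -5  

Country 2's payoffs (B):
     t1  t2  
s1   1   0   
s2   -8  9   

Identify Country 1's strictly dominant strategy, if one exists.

A strategy is strictly dominant if it gives Country 1 a strictly higher payoff than every other strategy, against every choice by the opponent.
s2 strictly dominates: vs t1: 3 > -2; vs t2: -5 > -8.

s2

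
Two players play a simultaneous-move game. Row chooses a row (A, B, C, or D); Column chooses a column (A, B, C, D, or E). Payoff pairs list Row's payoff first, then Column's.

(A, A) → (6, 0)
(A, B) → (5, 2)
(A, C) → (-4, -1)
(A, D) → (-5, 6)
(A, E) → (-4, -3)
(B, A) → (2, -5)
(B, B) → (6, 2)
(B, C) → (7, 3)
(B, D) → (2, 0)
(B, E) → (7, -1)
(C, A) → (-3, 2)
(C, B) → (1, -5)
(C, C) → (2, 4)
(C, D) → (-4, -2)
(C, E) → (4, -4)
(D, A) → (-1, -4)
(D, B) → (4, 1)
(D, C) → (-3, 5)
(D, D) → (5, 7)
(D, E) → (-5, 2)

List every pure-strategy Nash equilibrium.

(B, C) and (D, D)

Check mutual best responses: a cell is a NE iff neither player can gain by unilaterally deviating.
Row's best responses — vs A: A (payoff 6); vs B: B (payoff 6); vs C: B (payoff 7); vs D: D (payoff 5); vs E: B (payoff 7).
Column's best responses — vs A: D (payoff 6); vs B: C (payoff 3); vs C: C (payoff 4); vs D: D (payoff 7).
Mutual best responses occur at (B, C) and (D, D); at each, neither player gains by switching.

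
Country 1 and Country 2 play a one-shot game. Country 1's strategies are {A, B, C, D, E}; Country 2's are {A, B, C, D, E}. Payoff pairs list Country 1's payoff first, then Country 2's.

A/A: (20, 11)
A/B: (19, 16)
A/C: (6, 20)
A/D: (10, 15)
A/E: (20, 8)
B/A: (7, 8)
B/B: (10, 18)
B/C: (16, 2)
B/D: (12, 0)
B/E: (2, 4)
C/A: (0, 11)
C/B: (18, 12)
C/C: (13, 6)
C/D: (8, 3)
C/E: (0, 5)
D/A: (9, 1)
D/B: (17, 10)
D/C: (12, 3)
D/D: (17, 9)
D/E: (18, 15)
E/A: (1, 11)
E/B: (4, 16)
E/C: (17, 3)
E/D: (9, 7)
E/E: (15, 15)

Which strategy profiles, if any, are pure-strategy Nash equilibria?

Check mutual best responses: a cell is a NE iff neither player can gain by unilaterally deviating.
Country 1's best responses — vs A: A (payoff 20); vs B: A (payoff 19); vs C: E (payoff 17); vs D: D (payoff 17); vs E: A (payoff 20).
Country 2's best responses — vs A: C (payoff 20); vs B: B (payoff 18); vs C: B (payoff 12); vs D: E (payoff 15); vs E: B (payoff 16).
No cell has both players best-responding. For instance, Country 1's best reply to D is D, but against D Country 2 prefers E over D.

No pure-strategy Nash equilibrium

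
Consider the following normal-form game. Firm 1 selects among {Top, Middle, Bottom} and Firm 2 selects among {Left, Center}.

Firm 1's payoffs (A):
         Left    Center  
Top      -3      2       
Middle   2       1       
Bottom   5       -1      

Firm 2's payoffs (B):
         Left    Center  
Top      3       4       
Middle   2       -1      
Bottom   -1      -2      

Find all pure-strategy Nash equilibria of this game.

(Top, Center) and (Bottom, Left)

Check mutual best responses: a cell is a NE iff neither player can gain by unilaterally deviating.
Firm 1's best responses — vs Left: Bottom (payoff 5); vs Center: Top (payoff 2).
Firm 2's best responses — vs Top: Center (payoff 4); vs Middle: Left (payoff 2); vs Bottom: Left (payoff -1).
Mutual best responses occur at (Top, Center) and (Bottom, Left); at each, neither player gains by switching.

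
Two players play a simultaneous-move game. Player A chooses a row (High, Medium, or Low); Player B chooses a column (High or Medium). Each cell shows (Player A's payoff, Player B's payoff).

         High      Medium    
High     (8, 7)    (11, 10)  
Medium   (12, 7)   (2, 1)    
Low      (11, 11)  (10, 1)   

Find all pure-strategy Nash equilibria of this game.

Check mutual best responses: a cell is a NE iff neither player can gain by unilaterally deviating.
Player A's best responses — vs High: Medium (payoff 12); vs Medium: High (payoff 11).
Player B's best responses — vs High: Medium (payoff 10); vs Medium: High (payoff 7); vs Low: High (payoff 11).
Mutual best responses occur at (High, Medium) and (Medium, High); at each, neither player gains by switching.

(High, Medium) and (Medium, High)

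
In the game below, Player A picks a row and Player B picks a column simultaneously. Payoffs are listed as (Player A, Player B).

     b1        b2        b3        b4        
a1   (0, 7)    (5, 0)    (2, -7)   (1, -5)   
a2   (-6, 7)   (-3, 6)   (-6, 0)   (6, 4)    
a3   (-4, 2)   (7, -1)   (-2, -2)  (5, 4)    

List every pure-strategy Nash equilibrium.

(a1, b1)

A profile is a Nash equilibrium when each player is best-responding to the other.
Player A's best responses — vs b1: a1 (payoff 0); vs b2: a3 (payoff 7); vs b3: a1 (payoff 2); vs b4: a2 (payoff 6).
Player B's best responses — vs a1: b1 (payoff 7); vs a2: b1 (payoff 7); vs a3: b4 (payoff 4).
The only mutual best response is (a1, b1); neither player gains by switching there.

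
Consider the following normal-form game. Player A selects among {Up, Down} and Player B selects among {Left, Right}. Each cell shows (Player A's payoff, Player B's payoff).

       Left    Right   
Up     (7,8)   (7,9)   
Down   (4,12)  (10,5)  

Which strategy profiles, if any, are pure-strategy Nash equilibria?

None

Find each player's best response to every opponent strategy; NE are the intersections.
Player A's best responses — vs Left: Up (payoff 7); vs Right: Down (payoff 10).
Player B's best responses — vs Up: Right (payoff 9); vs Down: Left (payoff 12).
No cell has both players best-responding. For instance, Player A's best reply to Left is Up, but against Up Player B prefers Right over Left.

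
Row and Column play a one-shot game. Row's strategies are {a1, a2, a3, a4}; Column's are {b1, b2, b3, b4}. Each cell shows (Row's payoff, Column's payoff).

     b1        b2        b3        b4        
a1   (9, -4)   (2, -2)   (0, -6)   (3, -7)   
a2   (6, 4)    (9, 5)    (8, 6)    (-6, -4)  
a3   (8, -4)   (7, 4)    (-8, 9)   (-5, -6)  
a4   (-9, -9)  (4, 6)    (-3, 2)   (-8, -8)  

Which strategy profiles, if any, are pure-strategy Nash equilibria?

Check mutual best responses: a cell is a NE iff neither player can gain by unilaterally deviating.
Row's best responses — vs b1: a1 (payoff 9); vs b2: a2 (payoff 9); vs b3: a2 (payoff 8); vs b4: a1 (payoff 3).
Column's best responses — vs a1: b2 (payoff -2); vs a2: b3 (payoff 6); vs a3: b3 (payoff 9); vs a4: b2 (payoff 6).
The only mutual best response is (a2, b3); neither player gains by switching there.

(a2, b3)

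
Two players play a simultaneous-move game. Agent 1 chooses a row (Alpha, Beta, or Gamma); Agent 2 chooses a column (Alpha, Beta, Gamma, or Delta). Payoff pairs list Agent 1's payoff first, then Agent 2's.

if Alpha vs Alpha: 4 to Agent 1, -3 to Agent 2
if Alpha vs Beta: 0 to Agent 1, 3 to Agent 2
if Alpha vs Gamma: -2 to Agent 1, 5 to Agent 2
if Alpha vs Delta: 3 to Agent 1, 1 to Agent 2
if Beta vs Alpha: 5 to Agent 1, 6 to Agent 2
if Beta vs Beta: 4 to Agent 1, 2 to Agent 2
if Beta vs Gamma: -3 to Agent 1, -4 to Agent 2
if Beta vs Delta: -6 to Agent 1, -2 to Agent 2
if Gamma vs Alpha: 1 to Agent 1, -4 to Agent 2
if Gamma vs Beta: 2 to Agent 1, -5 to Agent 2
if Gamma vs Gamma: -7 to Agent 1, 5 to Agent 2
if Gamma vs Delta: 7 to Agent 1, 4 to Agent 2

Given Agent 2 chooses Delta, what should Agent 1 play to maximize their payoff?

With Agent 2 fixed at Delta, Agent 1's payoffs are: Alpha → 3, Beta → -6, Gamma → 7.
The maximum is 7, achieved by Gamma.

Gamma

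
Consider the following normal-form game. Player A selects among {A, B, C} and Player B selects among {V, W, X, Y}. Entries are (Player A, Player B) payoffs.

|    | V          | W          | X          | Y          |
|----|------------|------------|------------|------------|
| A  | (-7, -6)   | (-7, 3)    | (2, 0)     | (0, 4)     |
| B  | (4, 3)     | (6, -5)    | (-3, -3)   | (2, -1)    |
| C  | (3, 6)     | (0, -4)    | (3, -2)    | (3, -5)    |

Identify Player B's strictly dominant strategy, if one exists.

None

A strategy is strictly dominant if it gives Player B a strictly higher payoff than every other strategy, against every choice by the opponent.
V is not dominant: against A, W gives 3 > -6.
W is not dominant: against A, Y gives 4 > 3.
X is not dominant: against A, W gives 3 > 0.
Y is not dominant: against B, V gives 3 > -1.
No single strategy is best against every opponent action.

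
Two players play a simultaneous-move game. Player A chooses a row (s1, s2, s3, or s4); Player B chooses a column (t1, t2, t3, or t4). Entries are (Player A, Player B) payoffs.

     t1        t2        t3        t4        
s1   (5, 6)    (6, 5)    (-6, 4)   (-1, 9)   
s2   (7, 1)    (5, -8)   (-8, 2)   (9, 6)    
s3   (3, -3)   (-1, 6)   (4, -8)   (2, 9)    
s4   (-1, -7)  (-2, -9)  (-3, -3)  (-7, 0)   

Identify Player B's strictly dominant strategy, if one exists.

t4

A strategy is strictly dominant if it gives Player B a strictly higher payoff than every other strategy, against every choice by the opponent.
t4 strictly dominates: vs s1: 9 > each of {6, 5, 4}; vs s2: 6 > each of {1, -8, 2}; vs s3: 9 > each of {-3, 6, -8}; vs s4: 0 > each of {-7, -9, -3}.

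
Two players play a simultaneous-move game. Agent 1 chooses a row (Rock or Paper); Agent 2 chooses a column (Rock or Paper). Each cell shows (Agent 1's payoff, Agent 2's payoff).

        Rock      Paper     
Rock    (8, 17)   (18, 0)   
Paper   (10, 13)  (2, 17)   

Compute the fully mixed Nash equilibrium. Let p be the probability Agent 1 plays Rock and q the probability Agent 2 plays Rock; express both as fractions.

In a mixed NE each player is indifferent between their pure strategies, so the opponent's mix sets the indifference.
Agent 2 indifferent between Rock and Paper: p·17 + (1−p)·13 = p·0 + (1−p)·17 ⟹ 13 + 4p = 17 + (-17)p ⟹ p = 4/21.
Agent 1 indifferent between Rock and Paper: q·8 + (1−q)·18 = q·10 + (1−q)·2 ⟹ 18 + (-10)q = 2 + 8q ⟹ q = 8/9.

p = 4/21, q = 8/9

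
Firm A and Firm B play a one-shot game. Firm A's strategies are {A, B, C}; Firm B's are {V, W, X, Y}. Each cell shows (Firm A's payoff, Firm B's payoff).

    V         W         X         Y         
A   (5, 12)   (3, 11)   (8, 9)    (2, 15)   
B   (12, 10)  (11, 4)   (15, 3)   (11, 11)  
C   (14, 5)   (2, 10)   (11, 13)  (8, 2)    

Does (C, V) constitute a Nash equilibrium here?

No

Holding Firm B at V: Firm A gets 14 from C, versus 5 from A, 12 from B. No profitable deviation for Firm A.
Holding Firm A at C: Firm B gets 5 from V but could get 13 by switching to X. Firm B has a profitable deviation.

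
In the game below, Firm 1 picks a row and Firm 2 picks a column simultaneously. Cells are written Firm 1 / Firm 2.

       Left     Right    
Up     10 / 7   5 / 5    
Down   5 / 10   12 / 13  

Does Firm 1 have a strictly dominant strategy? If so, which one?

A strategy is strictly dominant if it gives Firm 1 a strictly higher payoff than every other strategy, against every choice by the opponent.
Up is not dominant: against Right, Down gives 12 > 5.
Down is not dominant: against Left, Up gives 10 > 5.
No single strategy is best against every opponent action.

None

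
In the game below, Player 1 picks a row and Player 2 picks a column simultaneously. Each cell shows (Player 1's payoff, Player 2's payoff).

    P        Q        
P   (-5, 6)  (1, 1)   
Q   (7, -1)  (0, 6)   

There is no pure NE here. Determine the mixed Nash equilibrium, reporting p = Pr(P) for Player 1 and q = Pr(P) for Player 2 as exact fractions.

Each player's mixing probability is pinned down by making the *other* player indifferent.
Player 2 indifferent between P and Q: p·6 + (1−p)·(-1) = p·1 + (1−p)·6 ⟹ (-1) + 7p = 6 + (-5)p ⟹ p = 7/12.
Player 1 indifferent between P and Q: q·(-5) + (1−q)·1 = q·7 + (1−q)·0 ⟹ 1 + (-6)q = 0 + 7q ⟹ q = 1/13.

p = 7/12, q = 1/13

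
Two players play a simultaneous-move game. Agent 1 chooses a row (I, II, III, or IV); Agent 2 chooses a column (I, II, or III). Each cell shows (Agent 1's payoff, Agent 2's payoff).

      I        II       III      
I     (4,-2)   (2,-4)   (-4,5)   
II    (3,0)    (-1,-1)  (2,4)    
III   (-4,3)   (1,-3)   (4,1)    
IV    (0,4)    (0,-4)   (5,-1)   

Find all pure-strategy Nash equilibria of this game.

None

A profile is a Nash equilibrium when each player is best-responding to the other.
Agent 1's best responses — vs I: I (payoff 4); vs II: I (payoff 2); vs III: IV (payoff 5).
Agent 2's best responses — vs I: III (payoff 5); vs II: III (payoff 4); vs III: I (payoff 3); vs IV: I (payoff 4).
No cell has both players best-responding. For instance, Agent 1's best reply to I is I, but against I Agent 2 prefers III over I.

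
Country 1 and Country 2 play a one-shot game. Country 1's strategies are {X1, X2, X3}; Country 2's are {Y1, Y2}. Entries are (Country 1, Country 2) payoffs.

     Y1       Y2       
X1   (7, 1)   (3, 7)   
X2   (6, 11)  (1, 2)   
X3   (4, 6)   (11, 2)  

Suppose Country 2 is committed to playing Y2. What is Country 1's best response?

With Country 2 fixed at Y2, Country 1's payoffs are: X1 → 3, X2 → 1, X3 → 11.
The maximum is 11, achieved by X3.

X3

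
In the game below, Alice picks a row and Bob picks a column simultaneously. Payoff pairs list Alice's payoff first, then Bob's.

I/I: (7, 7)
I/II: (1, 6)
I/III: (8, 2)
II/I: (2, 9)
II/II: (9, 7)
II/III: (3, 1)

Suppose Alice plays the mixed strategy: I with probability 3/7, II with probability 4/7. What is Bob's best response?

Bob's best reply maximizes expected payoff against the mix.
I: (3/7)·7 + (4/7)·9 = 57/7
II: (3/7)·6 + (4/7)·7 = 46/7
III: (3/7)·2 + (4/7)·1 = 10/7
Highest expected payoff is 57/7, from I.

I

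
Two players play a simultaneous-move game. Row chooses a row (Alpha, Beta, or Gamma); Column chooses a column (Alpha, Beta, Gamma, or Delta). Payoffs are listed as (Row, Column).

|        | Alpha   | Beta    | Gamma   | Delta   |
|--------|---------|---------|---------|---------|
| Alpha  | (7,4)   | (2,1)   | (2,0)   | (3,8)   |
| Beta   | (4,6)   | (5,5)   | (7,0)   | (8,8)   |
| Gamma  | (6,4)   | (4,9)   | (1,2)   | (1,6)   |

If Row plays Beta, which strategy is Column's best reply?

With Row fixed at Beta, Column's payoffs are: Alpha → 6, Beta → 5, Gamma → 0, Delta → 8.
The maximum is 8, achieved by Delta.

Delta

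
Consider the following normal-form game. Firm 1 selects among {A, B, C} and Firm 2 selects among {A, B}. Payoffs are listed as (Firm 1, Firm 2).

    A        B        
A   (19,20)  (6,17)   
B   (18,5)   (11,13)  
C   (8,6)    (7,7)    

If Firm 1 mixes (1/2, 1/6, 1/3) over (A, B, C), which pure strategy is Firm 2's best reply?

B

Compute Firm 2's expected payoff from each pure strategy against the given mix.
A: (1/2)·20 + (1/6)·5 + (1/3)·6 = 77/6
B: (1/2)·17 + (1/6)·13 + (1/3)·7 = 13
Highest expected payoff is 13, from B.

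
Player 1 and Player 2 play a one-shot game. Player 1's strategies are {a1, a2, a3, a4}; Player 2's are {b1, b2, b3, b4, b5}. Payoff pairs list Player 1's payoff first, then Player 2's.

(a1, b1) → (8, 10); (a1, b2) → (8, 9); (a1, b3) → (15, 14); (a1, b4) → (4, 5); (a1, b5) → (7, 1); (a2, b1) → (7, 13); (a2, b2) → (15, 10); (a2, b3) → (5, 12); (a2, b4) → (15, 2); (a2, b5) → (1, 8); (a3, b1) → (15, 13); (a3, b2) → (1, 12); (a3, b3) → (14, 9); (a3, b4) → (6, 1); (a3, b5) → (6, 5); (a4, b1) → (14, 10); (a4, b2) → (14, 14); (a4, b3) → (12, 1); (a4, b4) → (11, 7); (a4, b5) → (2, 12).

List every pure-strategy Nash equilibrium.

Find each player's best response to every opponent strategy; NE are the intersections.
Player 1's best responses — vs b1: a3 (payoff 15); vs b2: a2 (payoff 15); vs b3: a1 (payoff 15); vs b4: a2 (payoff 15); vs b5: a1 (payoff 7).
Player 2's best responses — vs a1: b3 (payoff 14); vs a2: b1 (payoff 13); vs a3: b1 (payoff 13); vs a4: b2 (payoff 14).
Mutual best responses occur at (a1, b3) and (a3, b1); at each, neither player gains by switching.

(a1, b3) and (a3, b1)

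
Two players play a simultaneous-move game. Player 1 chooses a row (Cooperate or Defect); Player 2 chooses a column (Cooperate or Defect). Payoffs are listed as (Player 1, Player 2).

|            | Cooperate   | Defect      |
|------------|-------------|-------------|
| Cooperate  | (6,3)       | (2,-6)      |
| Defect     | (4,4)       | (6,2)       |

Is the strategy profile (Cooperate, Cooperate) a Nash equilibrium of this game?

Holding Player 2 at Cooperate: Player 1 gets 6 from Cooperate, versus 4 from Defect. No profitable deviation for Player 1.
Holding Player 1 at Cooperate: Player 2 gets 3 from Cooperate, versus -6 from Defect. No profitable deviation for Player 2 either.

Yes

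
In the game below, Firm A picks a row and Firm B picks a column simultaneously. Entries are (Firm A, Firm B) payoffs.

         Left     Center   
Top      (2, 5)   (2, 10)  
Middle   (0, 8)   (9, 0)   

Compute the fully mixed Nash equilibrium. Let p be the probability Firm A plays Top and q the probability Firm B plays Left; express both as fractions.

In a mixed NE each player is indifferent between their pure strategies, so the opponent's mix sets the indifference.
Firm B indifferent between Left and Center: p·5 + (1−p)·8 = p·10 + (1−p)·0 ⟹ 8 + (-3)p = 0 + 10p ⟹ p = 8/13.
Firm A indifferent between Top and Middle: q·2 + (1−q)·2 = q·0 + (1−q)·9 ⟹ 2 + 0q = 9 + (-9)q ⟹ q = 7/9.

p = 8/13, q = 7/9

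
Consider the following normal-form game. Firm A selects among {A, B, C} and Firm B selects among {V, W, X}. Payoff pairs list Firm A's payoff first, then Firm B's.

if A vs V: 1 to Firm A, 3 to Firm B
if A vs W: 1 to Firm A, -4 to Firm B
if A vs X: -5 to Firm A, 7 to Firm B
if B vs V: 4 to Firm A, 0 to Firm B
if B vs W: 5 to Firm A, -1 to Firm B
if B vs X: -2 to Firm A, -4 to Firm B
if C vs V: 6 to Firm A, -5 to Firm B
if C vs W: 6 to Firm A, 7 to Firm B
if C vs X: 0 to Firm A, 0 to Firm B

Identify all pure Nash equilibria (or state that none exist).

A profile is a Nash equilibrium when each player is best-responding to the other.
Firm A's best responses — vs V: C (payoff 6); vs W: C (payoff 6); vs X: C (payoff 0).
Firm B's best responses — vs A: X (payoff 7); vs B: V (payoff 0); vs C: W (payoff 7).
The only mutual best response is (C, W); neither player gains by switching there.

(C, W)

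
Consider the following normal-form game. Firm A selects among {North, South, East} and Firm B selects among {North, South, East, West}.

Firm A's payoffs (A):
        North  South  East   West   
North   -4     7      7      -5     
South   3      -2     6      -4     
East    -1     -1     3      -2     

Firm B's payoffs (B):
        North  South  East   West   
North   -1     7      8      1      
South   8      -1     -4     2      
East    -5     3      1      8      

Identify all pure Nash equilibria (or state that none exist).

(North, East), (South, North), and (East, West)

Check mutual best responses: a cell is a NE iff neither player can gain by unilaterally deviating.
Firm A's best responses — vs North: South (payoff 3); vs South: North (payoff 7); vs East: North (payoff 7); vs West: East (payoff -2).
Firm B's best responses — vs North: East (payoff 8); vs South: North (payoff 8); vs East: West (payoff 8).
Mutual best responses occur at (North, East), (South, North), and (East, West); at each, neither player gains by switching.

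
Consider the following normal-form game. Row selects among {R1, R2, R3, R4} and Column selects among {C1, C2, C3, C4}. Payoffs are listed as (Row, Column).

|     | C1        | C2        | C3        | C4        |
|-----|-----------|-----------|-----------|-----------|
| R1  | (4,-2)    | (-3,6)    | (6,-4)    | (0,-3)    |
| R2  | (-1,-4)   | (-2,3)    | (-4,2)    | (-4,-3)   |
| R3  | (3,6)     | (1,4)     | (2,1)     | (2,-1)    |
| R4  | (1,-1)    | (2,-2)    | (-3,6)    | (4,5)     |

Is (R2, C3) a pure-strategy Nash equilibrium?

No

Holding Column at C3: Row gets -4 from R2 but could get 6 by switching to R1. Row has a profitable deviation.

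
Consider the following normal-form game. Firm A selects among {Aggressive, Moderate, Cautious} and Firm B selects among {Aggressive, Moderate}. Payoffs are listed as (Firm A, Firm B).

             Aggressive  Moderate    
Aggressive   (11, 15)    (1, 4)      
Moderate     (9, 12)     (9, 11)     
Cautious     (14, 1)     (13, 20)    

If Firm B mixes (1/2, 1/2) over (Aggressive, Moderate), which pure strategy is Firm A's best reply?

Cautious

Firm A's best reply maximizes expected payoff against the mix.
Aggressive: (1/2)·11 + (1/2)·1 = 6
Moderate: (1/2)·9 + (1/2)·9 = 9
Cautious: (1/2)·14 + (1/2)·13 = 27/2
Highest expected payoff is 27/2, from Cautious.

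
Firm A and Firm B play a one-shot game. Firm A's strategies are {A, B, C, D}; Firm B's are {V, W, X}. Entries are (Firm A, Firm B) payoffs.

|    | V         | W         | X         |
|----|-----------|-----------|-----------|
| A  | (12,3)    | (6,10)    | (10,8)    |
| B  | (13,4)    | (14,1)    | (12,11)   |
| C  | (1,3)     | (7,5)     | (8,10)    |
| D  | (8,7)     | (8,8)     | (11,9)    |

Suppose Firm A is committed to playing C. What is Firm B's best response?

X

With Firm A fixed at C, Firm B's payoffs are: V → 3, W → 5, X → 10.
The maximum is 10, achieved by X.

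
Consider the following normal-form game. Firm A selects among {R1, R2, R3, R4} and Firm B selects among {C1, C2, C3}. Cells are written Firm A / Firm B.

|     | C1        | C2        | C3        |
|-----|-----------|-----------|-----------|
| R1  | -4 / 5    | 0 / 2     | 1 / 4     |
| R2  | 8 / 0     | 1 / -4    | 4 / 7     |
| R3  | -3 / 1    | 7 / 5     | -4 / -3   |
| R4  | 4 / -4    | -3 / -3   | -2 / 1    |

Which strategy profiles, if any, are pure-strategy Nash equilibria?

A profile is a Nash equilibrium when each player is best-responding to the other.
Firm A's best responses — vs C1: R2 (payoff 8); vs C2: R3 (payoff 7); vs C3: R2 (payoff 4).
Firm B's best responses — vs R1: C1 (payoff 5); vs R2: C3 (payoff 7); vs R3: C2 (payoff 5); vs R4: C3 (payoff 1).
Mutual best responses occur at (R2, C3) and (R3, C2); at each, neither player gains by switching.

(R2, C3) and (R3, C2)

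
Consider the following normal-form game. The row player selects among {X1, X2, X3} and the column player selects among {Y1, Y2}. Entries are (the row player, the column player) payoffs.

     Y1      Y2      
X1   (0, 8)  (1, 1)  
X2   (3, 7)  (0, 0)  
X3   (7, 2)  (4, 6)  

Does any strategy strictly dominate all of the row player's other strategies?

X3

Check whether one of the row player's strategies beats all alternatives regardless of what the opponent does.
X3 strictly dominates: vs Y1: 7 > each of {0, 3}; vs Y2: 4 > each of {1, 0}.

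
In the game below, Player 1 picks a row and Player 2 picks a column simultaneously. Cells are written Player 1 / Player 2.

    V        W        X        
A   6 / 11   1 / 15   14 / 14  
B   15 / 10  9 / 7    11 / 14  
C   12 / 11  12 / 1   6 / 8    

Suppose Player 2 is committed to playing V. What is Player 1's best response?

With Player 2 fixed at V, Player 1's payoffs are: A → 6, B → 15, C → 12.
The maximum is 15, achieved by B.

B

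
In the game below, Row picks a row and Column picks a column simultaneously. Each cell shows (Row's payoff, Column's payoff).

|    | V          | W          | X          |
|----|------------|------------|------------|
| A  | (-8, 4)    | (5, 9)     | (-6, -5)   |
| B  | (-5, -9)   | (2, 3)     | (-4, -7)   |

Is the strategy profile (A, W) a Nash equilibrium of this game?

Yes

Holding Column at W: Row gets 5 from A, versus 2 from B. No profitable deviation for Row.
Holding Row at A: Column gets 9 from W, versus 4 from V, -5 from X. No profitable deviation for Column either.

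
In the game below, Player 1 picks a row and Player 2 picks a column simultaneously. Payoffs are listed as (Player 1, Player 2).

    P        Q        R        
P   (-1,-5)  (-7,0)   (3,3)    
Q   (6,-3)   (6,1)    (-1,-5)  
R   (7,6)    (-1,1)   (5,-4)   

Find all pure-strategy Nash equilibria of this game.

(Q, Q) and (R, P)

A profile is a Nash equilibrium when each player is best-responding to the other.
Player 1's best responses — vs P: R (payoff 7); vs Q: Q (payoff 6); vs R: R (payoff 5).
Player 2's best responses — vs P: R (payoff 3); vs Q: Q (payoff 1); vs R: P (payoff 6).
Mutual best responses occur at (Q, Q) and (R, P); at each, neither player gains by switching.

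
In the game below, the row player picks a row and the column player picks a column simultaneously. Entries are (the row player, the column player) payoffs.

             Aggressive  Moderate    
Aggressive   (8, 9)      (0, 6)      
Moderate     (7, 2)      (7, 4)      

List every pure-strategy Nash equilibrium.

(Aggressive, Aggressive) and (Moderate, Moderate)

Find each player's best response to every opponent strategy; NE are the intersections.
The row player's best responses — vs Aggressive: Aggressive (payoff 8); vs Moderate: Moderate (payoff 7).
The column player's best responses — vs Aggressive: Aggressive (payoff 9); vs Moderate: Moderate (payoff 4).
Mutual best responses occur at (Aggressive, Aggressive) and (Moderate, Moderate); at each, neither player gains by switching.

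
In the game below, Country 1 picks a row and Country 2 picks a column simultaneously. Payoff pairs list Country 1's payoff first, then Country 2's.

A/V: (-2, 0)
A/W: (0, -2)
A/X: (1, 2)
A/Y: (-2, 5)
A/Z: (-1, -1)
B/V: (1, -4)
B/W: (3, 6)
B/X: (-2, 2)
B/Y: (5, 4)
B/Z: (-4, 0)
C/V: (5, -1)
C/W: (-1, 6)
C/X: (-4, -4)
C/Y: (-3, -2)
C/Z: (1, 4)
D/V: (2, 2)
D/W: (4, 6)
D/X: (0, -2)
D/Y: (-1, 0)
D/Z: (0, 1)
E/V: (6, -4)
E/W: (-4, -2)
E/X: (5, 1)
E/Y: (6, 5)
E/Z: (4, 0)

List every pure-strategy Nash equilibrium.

Check mutual best responses: a cell is a NE iff neither player can gain by unilaterally deviating.
Country 1's best responses — vs V: E (payoff 6); vs W: D (payoff 4); vs X: E (payoff 5); vs Y: E (payoff 6); vs Z: E (payoff 4).
Country 2's best responses — vs A: Y (payoff 5); vs B: W (payoff 6); vs C: W (payoff 6); vs D: W (payoff 6); vs E: Y (payoff 5).
Mutual best responses occur at (D, W) and (E, Y); at each, neither player gains by switching.

(D, W) and (E, Y)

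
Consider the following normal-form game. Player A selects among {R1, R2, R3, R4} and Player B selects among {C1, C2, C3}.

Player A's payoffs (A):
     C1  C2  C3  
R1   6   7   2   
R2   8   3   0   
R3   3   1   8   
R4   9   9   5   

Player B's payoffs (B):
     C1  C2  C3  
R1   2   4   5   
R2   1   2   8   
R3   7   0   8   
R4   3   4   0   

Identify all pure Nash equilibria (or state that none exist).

Find each player's best response to every opponent strategy; NE are the intersections.
Player A's best responses — vs C1: R4 (payoff 9); vs C2: R4 (payoff 9); vs C3: R3 (payoff 8).
Player B's best responses — vs R1: C3 (payoff 5); vs R2: C3 (payoff 8); vs R3: C3 (payoff 8); vs R4: C2 (payoff 4).
Mutual best responses occur at (R3, C3) and (R4, C2); at each, neither player gains by switching.

(R3, C3) and (R4, C2)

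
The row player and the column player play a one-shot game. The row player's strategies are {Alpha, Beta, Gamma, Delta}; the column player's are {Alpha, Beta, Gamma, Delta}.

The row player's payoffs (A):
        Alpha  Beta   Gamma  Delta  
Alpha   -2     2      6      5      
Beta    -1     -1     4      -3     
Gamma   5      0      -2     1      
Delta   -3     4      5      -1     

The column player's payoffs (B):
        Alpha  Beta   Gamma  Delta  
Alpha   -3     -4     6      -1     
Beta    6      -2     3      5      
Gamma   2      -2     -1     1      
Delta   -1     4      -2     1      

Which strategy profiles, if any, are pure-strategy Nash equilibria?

Find each player's best response to every opponent strategy; NE are the intersections.
The row player's best responses — vs Alpha: Gamma (payoff 5); vs Beta: Delta (payoff 4); vs Gamma: Alpha (payoff 6); vs Delta: Alpha (payoff 5).
The column player's best responses — vs Alpha: Gamma (payoff 6); vs Beta: Alpha (payoff 6); vs Gamma: Alpha (payoff 2); vs Delta: Beta (payoff 4).
Mutual best responses occur at (Alpha, Gamma), (Gamma, Alpha), and (Delta, Beta); at each, neither player gains by switching.

(Alpha, Gamma), (Gamma, Alpha), and (Delta, Beta)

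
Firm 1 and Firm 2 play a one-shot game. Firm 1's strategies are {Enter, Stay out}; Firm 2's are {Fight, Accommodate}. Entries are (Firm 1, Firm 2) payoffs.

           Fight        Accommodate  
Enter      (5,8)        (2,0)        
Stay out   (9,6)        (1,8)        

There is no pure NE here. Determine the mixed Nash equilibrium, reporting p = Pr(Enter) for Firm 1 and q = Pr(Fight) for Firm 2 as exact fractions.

p = 1/5, q = 1/5

In a mixed NE each player is indifferent between their pure strategies, so the opponent's mix sets the indifference.
Firm 2 indifferent between Fight and Accommodate: p·8 + (1−p)·6 = p·0 + (1−p)·8 ⟹ 6 + 2p = 8 + (-8)p ⟹ p = 1/5.
Firm 1 indifferent between Enter and Stay out: q·5 + (1−q)·2 = q·9 + (1−q)·1 ⟹ 2 + 3q = 1 + 8q ⟹ q = 1/5.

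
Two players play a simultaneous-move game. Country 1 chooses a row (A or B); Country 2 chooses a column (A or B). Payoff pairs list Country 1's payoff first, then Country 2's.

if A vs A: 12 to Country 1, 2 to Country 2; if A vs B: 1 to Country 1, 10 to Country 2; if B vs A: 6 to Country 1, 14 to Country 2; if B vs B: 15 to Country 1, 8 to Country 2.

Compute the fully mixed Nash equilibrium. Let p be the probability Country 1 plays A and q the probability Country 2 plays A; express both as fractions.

p = 3/7, q = 7/10

In a mixed NE each player is indifferent between their pure strategies, so the opponent's mix sets the indifference.
Country 2 indifferent between A and B: p·2 + (1−p)·14 = p·10 + (1−p)·8 ⟹ 14 + (-12)p = 8 + 2p ⟹ p = 3/7.
Country 1 indifferent between A and B: q·12 + (1−q)·1 = q·6 + (1−q)·15 ⟹ 1 + 11q = 15 + (-9)q ⟹ q = 7/10.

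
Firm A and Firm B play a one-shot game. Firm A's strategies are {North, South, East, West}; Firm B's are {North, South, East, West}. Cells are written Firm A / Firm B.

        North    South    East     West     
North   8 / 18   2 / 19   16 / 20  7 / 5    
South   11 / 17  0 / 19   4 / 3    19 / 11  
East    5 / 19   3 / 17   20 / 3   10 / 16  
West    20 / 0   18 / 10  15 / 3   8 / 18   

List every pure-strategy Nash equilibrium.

No pure-strategy Nash equilibrium

Check mutual best responses: a cell is a NE iff neither player can gain by unilaterally deviating.
Firm A's best responses — vs North: West (payoff 20); vs South: West (payoff 18); vs East: East (payoff 20); vs West: South (payoff 19).
Firm B's best responses — vs North: East (payoff 20); vs South: South (payoff 19); vs East: North (payoff 19); vs West: West (payoff 18).
No cell has both players best-responding. For instance, Firm A's best reply to West is South, but against South Firm B prefers South over West.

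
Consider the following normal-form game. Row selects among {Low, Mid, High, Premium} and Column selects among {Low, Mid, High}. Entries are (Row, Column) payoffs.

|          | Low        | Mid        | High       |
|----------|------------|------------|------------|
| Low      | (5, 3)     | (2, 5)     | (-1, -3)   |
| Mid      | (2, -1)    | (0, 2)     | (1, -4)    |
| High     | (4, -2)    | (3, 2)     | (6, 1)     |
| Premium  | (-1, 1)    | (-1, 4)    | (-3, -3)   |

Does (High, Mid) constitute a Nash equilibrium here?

Yes

Holding Column at Mid: Row gets 3 from High, versus 2 from Low, 0 from Mid, -1 from Premium. No profitable deviation for Row.
Holding Row at High: Column gets 2 from Mid, versus -2 from Low, 1 from High. No profitable deviation for Column either.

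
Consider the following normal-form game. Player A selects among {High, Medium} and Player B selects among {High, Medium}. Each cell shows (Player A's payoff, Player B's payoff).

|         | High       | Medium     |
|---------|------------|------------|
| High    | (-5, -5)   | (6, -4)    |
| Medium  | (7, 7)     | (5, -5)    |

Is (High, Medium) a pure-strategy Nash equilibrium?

Yes

Holding Player B at Medium: Player A gets 6 from High, versus 5 from Medium. No profitable deviation for Player A.
Holding Player A at High: Player B gets -4 from Medium, versus -5 from High. No profitable deviation for Player B either.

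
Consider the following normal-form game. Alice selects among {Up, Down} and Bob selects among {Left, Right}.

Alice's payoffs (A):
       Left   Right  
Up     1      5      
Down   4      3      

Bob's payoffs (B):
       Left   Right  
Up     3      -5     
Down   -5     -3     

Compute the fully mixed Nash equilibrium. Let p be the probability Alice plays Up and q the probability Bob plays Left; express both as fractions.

p = 1/5, q = 2/5

In a mixed NE each player is indifferent between their pure strategies, so the opponent's mix sets the indifference.
Bob indifferent between Left and Right: p·3 + (1−p)·(-5) = p·(-5) + (1−p)·(-3) ⟹ (-5) + 8p = (-3) + (-2)p ⟹ p = 1/5.
Alice indifferent between Up and Down: q·1 + (1−q)·5 = q·4 + (1−q)·3 ⟹ 5 + (-4)q = 3 + 1q ⟹ q = 2/5.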